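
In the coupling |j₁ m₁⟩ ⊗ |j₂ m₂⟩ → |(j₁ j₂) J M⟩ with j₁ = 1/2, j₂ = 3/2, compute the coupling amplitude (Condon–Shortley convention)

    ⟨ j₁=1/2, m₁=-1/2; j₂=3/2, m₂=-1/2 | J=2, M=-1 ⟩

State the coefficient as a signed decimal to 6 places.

triangle: 0!*1!*3!/5! = 6/120
(j±m)!: 0!*1!*1!*2!*1!*3! = 12
prefactor² = (2J+1)*Δ*N² = 3
  k=0: +1/(0!*0!*1!*1!*0!*2!) = 1/2
Σ = 1/2  ⇒  CG² = 3*1/2² = 3/4
CG = +√(3/4) = +0.866025

+0.866025  (= +√(3/4))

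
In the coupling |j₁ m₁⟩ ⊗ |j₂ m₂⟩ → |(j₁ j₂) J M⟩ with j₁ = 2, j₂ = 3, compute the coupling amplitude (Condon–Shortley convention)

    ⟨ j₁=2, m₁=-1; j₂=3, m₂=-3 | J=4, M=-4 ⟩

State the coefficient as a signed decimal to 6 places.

√[9·1!3!5!/10! · 1!3!0!6!0!8!] = √(311040)
  +(−1)^0/∏(0,1,3,0,0,5)! = 1/720  (running 1/720)
⟨..|..⟩ = √(311040)·(1/720) = +0.774597

+√(3/5) = +0.774597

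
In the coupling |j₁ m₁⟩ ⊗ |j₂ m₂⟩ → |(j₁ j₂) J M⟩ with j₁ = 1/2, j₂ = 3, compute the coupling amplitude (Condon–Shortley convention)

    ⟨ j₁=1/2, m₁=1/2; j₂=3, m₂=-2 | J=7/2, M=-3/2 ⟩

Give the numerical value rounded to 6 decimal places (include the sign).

triangle: 0!*1!*6!/8! = 720/40320
(j±m)!: 1!*0!*1!*5!*2!*5! = 28800
prefactor² = (2J+1)*Δ*N² = 28800/7
  k=0: +1/(0!*0!*0!*1!*1!*5!) = 1/120
Σ = 1/120  ⇒  CG² = 28800/7*1/120² = 2/7
CG = +√(2/7) = +0.534522

+√(2/7) = +0.534522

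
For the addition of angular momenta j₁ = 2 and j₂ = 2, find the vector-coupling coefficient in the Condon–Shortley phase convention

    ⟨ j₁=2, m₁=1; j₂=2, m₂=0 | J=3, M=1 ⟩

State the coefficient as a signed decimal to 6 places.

triangle: 1!*3!*3!/8! = 36/40320
(j±m)!: 3!*1!*2!*2!*4!*2! = 1152
prefactor² = (2J+1)*Δ*N² = 36/5
  k=0: +1/(0!*1!*1!*2!*2!*1!) = 1/4
  k=1: −1/(1!*0!*0!*1!*3!*2!) = -1/12
Σ = 1/6  ⇒  CG² = 36/5*1/6² = 1/5
CG = +√(1/5) = +0.447214

+√(1/5) = +0.447214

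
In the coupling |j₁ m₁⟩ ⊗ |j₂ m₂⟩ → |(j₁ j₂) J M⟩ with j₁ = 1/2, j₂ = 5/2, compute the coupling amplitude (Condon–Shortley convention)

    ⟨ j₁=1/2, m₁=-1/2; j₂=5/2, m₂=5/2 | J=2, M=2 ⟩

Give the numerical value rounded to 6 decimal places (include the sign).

−√(5/6) ≈ -0.912871

j₁+j₂−J=1  J+j₁−j₂=0  J−j₁+j₂=4  j₁+j₂+J+1=6
(j₁±m₁, j₂±m₂, J±M) = (0,1,5,0,4,0)
P² = 480
sum k=1..1:
  [1] −1/24 = -1/24
S = -1/24
C² = P²·S² = 5/6 ; C = -0.912871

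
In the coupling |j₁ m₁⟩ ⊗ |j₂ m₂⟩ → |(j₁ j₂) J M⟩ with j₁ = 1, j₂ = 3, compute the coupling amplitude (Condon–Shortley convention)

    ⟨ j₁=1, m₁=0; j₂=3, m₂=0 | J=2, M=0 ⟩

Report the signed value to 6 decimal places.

j₁+j₂−J=2  J+j₁−j₂=0  J−j₁+j₂=4  j₁+j₂+J+1=7
(j₁±m₁, j₂±m₂, J±M) = (1,1,3,3,2,2)
P² = 48/7
sum k=1..1:
  [1] −1/4 = -1/4
S = -1/4
C² = P²·S² = 3/7 ; C = -0.654654

-0.654654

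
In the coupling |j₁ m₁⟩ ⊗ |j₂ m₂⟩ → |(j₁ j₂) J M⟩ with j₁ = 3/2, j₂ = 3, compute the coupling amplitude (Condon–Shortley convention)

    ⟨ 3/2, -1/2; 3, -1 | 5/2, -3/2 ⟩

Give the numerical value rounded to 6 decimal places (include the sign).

√[6·2!1!4!/8! · 1!2!2!4!1!4!] = √(576/35)
  +(−1)^1/∏(1,1,1,1,0,3)! = -1/6  (running -1/6)
  +(−1)^2/∏(2,0,0,0,1,4)! = 1/48  (running -7/48)
⟨..|..⟩ = √(576/35)·(-7/48) = -0.591608

−√(7/20) ≈ -0.591608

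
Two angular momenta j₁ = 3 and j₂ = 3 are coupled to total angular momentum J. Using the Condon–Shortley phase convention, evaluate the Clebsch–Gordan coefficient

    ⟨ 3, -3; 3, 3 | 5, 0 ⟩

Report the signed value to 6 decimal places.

−√(1/84) = -0.109109

j₁+j₂−J=1  J+j₁−j₂=5  J−j₁+j₂=5  j₁+j₂+J+1=12
(j₁±m₁, j₂±m₂, J±M) = (0,6,6,0,5,5)
P² = 17280000/7
sum k=1..1:
  [1] −1/14400 = -1/14400
S = -1/14400
C² = P²·S² = 1/84 ; C = -0.109109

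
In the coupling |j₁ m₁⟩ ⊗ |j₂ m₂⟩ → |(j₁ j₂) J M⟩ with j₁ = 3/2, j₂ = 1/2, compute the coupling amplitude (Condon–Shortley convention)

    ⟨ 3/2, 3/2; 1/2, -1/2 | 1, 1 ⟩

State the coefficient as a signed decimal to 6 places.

j₁+j₂−J=1  J+j₁−j₂=2  J−j₁+j₂=0  j₁+j₂+J+1=4
(j₁±m₁, j₂±m₂, J±M) = (3,0,0,1,2,0)
P² = 3
sum k=0..0:
  [0] +1/2 = 1/2
S = 1/2
C² = P²·S² = 3/4 ; C = +0.866025

+√(3/4) = +0.866025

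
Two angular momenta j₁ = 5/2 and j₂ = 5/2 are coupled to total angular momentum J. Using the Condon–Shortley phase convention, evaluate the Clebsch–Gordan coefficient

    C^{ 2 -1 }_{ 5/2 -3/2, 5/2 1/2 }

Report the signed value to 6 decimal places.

+0.377964

j₁+j₂−J=3  J+j₁−j₂=2  J−j₁+j₂=2  j₁+j₂+J+1=8
(j₁±m₁, j₂±m₂, J±M) = (1,4,3,2,1,3)
P² = 36/7
sum k=2..3:
  [2] +1/4 = 1/4
  [3] −1/12 = -1/12
S = 1/6
C² = P²·S² = 1/7 ; C = +0.377964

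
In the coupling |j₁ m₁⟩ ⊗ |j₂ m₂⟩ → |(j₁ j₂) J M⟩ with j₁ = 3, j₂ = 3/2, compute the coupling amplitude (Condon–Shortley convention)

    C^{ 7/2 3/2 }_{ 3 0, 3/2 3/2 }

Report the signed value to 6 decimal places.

√[8·1!5!2!/9! · 3!3!3!0!5!2!] = √(1920/7)
  +(−1)^1/∏(1,0,2,2,3,0)! = -1/24  (running -1/24)
⟨..|..⟩ = √(1920/7)·(-1/24) = -0.690066

−√(10/21) = -0.690066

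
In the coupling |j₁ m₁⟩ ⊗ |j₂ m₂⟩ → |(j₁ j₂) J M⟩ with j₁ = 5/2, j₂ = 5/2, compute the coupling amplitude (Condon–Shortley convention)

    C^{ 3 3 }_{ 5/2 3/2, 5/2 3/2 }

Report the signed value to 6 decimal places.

-0.666667  (= −√(4/9))

triangle: 2!×3!×3!/9! = 72/362880
(j±m)!: 4!×1!×4!×1!×6!×0! = 414720
prefactor² = (2J+1)×Δ×N² = 576
  k=1: −1/(1!×1!×0!×3!×3!×0!) = -1/36
Σ = -1/36  ⇒  CG² = 576×(-1/36)² = 4/9
CG = −√(4/9) = -0.666667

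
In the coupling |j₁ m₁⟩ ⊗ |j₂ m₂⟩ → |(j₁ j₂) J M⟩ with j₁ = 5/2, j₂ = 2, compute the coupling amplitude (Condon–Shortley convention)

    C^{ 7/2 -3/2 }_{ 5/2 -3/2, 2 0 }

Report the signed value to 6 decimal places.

triangle: 1!×4!×3!/9! = 144/362880
(j±m)!: 1!×4!×2!×2!×2!×5! = 23040
prefactor² = (2J+1)×Δ×N² = 512/7
  k=0: +1/(0!×1!×4!×2!×0!×1!) = 1/48
  k=1: −1/(1!×0!×3!×1!×1!×2!) = -1/12
Σ = -1/16  ⇒  CG² = 512/7×(-1/16)² = 2/7
CG = −√(2/7) = -0.534522

-0.534522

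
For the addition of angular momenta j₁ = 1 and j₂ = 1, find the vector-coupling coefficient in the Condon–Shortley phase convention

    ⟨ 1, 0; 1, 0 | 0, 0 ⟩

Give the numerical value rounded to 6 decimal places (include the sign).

√[1·2!0!0!/3! · 1!1!1!1!0!0!] = √(1/3)
  +(−1)^1/∏(1,1,0,0,0,0)! = -1  (running -1)
⟨..|..⟩ = √(1/3)·(-1) = -0.577350

-0.577350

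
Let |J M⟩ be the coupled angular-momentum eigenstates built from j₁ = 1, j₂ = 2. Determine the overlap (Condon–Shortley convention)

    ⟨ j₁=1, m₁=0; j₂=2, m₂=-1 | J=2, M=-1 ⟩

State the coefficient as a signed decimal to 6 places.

√[5·1!1!3!/6! · 1!1!1!3!1!3!] = √(3/2)
  +(−1)^0/∏(0,1,1,1,0,2)! = 1/2  (running 1/2)
  +(−1)^1/∏(1,0,0,0,1,3)! = -1/6  (running 1/3)
⟨..|..⟩ = √(3/2)·(1/3) = +0.408248

+√(1/6) ≈ +0.408248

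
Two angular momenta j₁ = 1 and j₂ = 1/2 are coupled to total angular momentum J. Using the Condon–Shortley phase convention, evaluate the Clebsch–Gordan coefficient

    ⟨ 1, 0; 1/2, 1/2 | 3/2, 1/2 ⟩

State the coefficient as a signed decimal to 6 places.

√[4·0!2!1!/4! · 1!1!1!0!2!1!] = √(2/3)
  +(−1)^0/∏(0,0,1,1,1,0)! = 1  (running 1)
⟨..|..⟩ = √(2/3)·(1) = +0.816497

+√(2/3) ≈ +0.816497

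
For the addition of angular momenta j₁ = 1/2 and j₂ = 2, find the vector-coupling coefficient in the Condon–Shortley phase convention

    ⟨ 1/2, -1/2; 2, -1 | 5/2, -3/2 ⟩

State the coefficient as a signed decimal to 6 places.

√[6·0!1!4!/6! · 0!1!1!3!1!4!] = √(144/5)
  +(−1)^0/∏(0,0,1,1,0,3)! = 1/6  (running 1/6)
⟨..|..⟩ = √(144/5)·(1/6) = +0.894427

+0.894427  (= +√(4/5))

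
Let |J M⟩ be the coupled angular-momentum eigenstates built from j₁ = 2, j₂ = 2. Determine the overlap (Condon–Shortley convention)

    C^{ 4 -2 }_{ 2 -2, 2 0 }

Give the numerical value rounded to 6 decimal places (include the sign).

triangle: 0!*4!*4!/9! = 576/362880
(j±m)!: 0!*4!*2!*2!*2!*6! = 138240
prefactor² = (2J+1)*Δ*N² = 13824/7
  k=0: +1/(0!*0!*4!*2!*0!*2!) = 1/96
Σ = 1/96  ⇒  CG² = 13824/7*1/96² = 3/14
CG = +√(3/14) = +0.462910

+0.462910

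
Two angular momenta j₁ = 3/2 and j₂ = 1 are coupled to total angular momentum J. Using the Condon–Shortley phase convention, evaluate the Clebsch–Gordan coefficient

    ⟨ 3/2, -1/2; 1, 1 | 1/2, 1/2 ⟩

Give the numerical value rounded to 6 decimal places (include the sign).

√[2·2!1!0!/4! · 1!2!2!0!1!0!] = √(2/3)
  +(−1)^2/∏(2,0,0,0,1,0)! = 1/2  (running 1/2)
⟨..|..⟩ = √(2/3)·(1/2) = +0.408248

+0.408248  (= +√(1/6))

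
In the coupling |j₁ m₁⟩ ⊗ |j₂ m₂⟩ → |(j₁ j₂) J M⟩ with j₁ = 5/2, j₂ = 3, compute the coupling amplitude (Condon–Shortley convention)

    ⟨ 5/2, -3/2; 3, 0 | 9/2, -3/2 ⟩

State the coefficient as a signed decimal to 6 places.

triangle: 1!*4!*5!/11! = 2880/39916800
(j±m)!: 1!*4!*3!*3!*3!*6! = 3732480
prefactor² = (2J+1)*Δ*N² = 207360/77
  k=0: +1/(0!*1!*4!*3!*0!*2!) = 1/288
  k=1: −1/(1!*0!*3!*2!*1!*3!) = -1/72
Σ = -1/96  ⇒  CG² = 207360/77*(-1/96)² = 45/154
CG = −√(45/154) = -0.540562

-0.540562  (= −√(45/154))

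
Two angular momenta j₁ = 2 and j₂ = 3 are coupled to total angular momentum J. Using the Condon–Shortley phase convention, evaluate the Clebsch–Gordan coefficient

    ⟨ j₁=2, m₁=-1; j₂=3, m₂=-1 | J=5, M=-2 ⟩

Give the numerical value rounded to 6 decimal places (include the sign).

triangle: 0!·4!·6!/11! = 17280/39916800
(j±m)!: 1!·3!·2!·4!·3!·7! = 8709120
prefactor² = (2J+1)·Δ·N² = 41472
  k=0: +1/(0!·0!·3!·2!·1!·4!) = 1/288
Σ = 1/288  ⇒  CG² = 41472·1/288² = 1/2
CG = +√(1/2) = +0.707107

+√(1/2) ≈ +0.707107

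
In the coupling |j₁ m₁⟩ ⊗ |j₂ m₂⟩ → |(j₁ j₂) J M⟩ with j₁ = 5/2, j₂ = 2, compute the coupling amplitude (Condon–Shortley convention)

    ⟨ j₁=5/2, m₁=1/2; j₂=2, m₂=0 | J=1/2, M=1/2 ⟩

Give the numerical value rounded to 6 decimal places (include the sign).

+0.447214

√[2·4!1!0!/6! · 3!2!2!2!1!0!] = √(16/5)
  +(−1)^2/∏(2,2,0,0,1,0)! = 1/4  (running 1/4)
⟨..|..⟩ = √(16/5)·(1/4) = +0.447214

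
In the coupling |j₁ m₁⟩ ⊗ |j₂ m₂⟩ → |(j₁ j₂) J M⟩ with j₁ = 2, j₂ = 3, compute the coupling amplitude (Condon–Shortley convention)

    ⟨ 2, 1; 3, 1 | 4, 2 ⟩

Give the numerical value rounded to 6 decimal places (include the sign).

+0.188982  (= +√(1/28))

j₁+j₂−J=1  J+j₁−j₂=3  J−j₁+j₂=5  j₁+j₂+J+1=10
(j₁±m₁, j₂±m₂, J±M) = (3,1,4,2,6,2)
P² = 5184/7
sum k=0..1:
  [0] +1/48 = 1/48
  [1] −1/72 = -1/72
S = 1/144
C² = P²·S² = 1/28 ; C = +0.188982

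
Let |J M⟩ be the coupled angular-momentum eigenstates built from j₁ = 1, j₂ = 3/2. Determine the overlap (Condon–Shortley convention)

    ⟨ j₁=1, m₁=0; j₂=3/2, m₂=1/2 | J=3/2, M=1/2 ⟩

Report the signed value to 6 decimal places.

−√(1/15) = -0.258199

triangle: 1!*1!*2!/5! = 2/120
(j±m)!: 1!*1!*2!*1!*2!*1! = 4
prefactor² = (2J+1)*Δ*N² = 4/15
  k=0: +1/(0!*1!*1!*2!*0!*0!) = 1/2
  k=1: −1/(1!*0!*0!*1!*1!*1!) = -1
Σ = -1/2  ⇒  CG² = 4/15*(-1/2)² = 1/15
CG = −√(1/15) = -0.258199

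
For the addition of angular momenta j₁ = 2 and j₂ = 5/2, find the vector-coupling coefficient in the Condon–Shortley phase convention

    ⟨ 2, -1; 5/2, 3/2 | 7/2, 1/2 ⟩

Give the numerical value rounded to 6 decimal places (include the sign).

triangle: 1!·3!·4!/9! = 144/362880
(j±m)!: 1!·3!·4!·1!·4!·3! = 20736
prefactor² = (2J+1)·Δ·N² = 2304/35
  k=0: +1/(0!·1!·3!·4!·0!·0!) = 1/144
  k=1: −1/(1!·0!·2!·3!·1!·1!) = -1/12
Σ = -11/144  ⇒  CG² = 2304/35·(-11/144)² = 121/315
CG = −√(121/315) = -0.619780

-0.619780  (= −√(121/315))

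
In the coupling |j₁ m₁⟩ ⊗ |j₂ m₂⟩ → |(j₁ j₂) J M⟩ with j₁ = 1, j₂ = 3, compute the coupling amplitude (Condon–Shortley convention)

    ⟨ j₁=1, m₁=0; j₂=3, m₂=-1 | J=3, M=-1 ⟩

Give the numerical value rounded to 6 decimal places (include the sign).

√[7·1!1!5!/8! · 1!1!2!4!2!4!] = √(48)
  +(−1)^0/∏(0,1,1,2,0,3)! = 1/12  (running 1/12)
  +(−1)^1/∏(1,0,0,1,1,4)! = -1/24  (running 1/24)
⟨..|..⟩ = √(48)·(1/24) = +0.288675

+√(1/12) ≈ +0.288675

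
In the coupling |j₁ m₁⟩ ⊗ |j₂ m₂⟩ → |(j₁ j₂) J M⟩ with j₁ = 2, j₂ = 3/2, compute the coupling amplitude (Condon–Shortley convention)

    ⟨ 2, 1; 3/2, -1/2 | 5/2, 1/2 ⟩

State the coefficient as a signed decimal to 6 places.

+√(5/14) = +0.597614

triangle: 1!·3!·2!/7! = 12/5040
(j±m)!: 3!·1!·1!·2!·3!·2! = 144
prefactor² = (2J+1)·Δ·N² = 72/35
  k=0: +1/(0!·1!·1!·1!·2!·1!) = 1/2
  k=1: −1/(1!·0!·0!·0!·3!·2!) = -1/12
Σ = 5/12  ⇒  CG² = 72/35·5/12² = 5/14
CG = +√(5/14) = +0.597614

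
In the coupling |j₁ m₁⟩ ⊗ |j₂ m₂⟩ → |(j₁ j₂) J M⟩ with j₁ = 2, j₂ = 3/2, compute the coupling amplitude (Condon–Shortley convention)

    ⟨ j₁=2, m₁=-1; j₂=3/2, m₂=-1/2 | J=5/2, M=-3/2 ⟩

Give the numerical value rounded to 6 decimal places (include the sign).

√[6·1!3!2!/7! · 1!3!1!2!1!4!] = √(144/35)
  +(−1)^0/∏(0,1,3,1,0,1)! = 1/6  (running 1/6)
  +(−1)^1/∏(1,0,2,0,1,2)! = -1/4  (running -1/12)
⟨..|..⟩ = √(144/35)·(-1/12) = -0.169031

−√(1/35) ≈ -0.169031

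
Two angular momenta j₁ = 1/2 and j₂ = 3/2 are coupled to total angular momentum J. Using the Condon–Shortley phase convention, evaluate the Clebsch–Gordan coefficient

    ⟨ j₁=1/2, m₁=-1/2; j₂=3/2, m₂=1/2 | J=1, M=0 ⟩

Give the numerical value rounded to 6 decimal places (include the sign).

-0.707107

√[3·1!0!2!/4! · 0!1!2!1!1!1!] = √(1/2)
  +(−1)^1/∏(1,0,0,1,0,1)! = -1  (running -1)
⟨..|..⟩ = √(1/2)·(-1) = -0.707107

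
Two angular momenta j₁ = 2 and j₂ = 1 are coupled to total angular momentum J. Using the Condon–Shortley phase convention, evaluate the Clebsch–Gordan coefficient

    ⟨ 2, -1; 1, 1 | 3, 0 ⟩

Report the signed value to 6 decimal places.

√[7·0!4!2!/7! · 1!3!2!0!3!3!] = √(144/5)
  +(−1)^0/∏(0,0,3,2,1,0)! = 1/12  (running 1/12)
⟨..|..⟩ = √(144/5)·(1/12) = +0.447214

+√(1/5) = +0.447214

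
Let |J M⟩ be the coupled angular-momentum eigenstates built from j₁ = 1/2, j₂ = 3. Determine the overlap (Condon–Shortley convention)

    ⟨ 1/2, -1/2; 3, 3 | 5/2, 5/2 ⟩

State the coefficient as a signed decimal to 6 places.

j₁+j₂−J=1  J+j₁−j₂=0  J−j₁+j₂=5  j₁+j₂+J+1=7
(j₁±m₁, j₂±m₂, J±M) = (0,1,6,0,5,0)
P² = 86400/7
sum k=1..1:
  [1] −1/120 = -1/120
S = -1/120
C² = P²·S² = 6/7 ; C = -0.925820

-0.925820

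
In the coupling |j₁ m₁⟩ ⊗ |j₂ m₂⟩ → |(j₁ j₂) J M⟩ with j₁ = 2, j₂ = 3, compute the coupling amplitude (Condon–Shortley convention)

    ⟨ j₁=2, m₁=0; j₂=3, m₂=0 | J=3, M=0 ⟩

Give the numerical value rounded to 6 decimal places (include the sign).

−√(4/15) = -0.516398

j₁+j₂−J=2  J+j₁−j₂=2  J−j₁+j₂=4  j₁+j₂+J+1=9
(j₁±m₁, j₂±m₂, J±M) = (2,2,3,3,3,3)
P² = 48/5
sum k=0..2:
  [0] +1/24 = 1/24
  [1] −1/4 = -1/4
  [2] +1/24 = 1/24
S = -1/6
C² = P²·S² = 4/15 ; C = -0.516398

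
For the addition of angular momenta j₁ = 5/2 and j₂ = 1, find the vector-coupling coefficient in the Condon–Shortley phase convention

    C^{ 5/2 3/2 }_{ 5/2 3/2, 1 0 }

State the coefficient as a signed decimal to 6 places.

+0.507093

triangle: 1!×4!×1!/7! = 24/5040
(j±m)!: 4!×1!×1!×1!×4!×1! = 576
prefactor² = (2J+1)×Δ×N² = 576/35
  k=0: +1/(0!×1!×1!×1!×3!×0!) = 1/6
  k=1: −1/(1!×0!×0!×0!×4!×1!) = -1/24
Σ = 1/8  ⇒  CG² = 576/35×1/8² = 9/35
CG = +√(9/35) = +0.507093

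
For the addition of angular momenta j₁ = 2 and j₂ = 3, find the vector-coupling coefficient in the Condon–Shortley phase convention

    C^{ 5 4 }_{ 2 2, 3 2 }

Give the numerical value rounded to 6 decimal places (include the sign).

j₁+j₂−J=0  J+j₁−j₂=4  J−j₁+j₂=6  j₁+j₂+J+1=11
(j₁±m₁, j₂±m₂, J±M) = (4,0,5,1,9,1)
P² = 4976640
sum k=0..0:
  [0] +1/2880 = 1/2880
S = 1/2880
C² = P²·S² = 3/5 ; C = +0.774597

+√(3/5) ≈ +0.774597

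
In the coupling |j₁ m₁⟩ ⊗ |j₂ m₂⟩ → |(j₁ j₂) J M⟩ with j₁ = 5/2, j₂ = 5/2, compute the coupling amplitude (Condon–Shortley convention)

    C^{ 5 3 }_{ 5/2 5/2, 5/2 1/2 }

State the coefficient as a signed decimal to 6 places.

triangle: 0!×5!×5!/11! = 14400/39916800
(j±m)!: 5!×0!×3!×2!×8!×2! = 116121600
prefactor² = (2J+1)×Δ×N² = 460800
  k=0: +1/(0!×0!×0!×3!×5!×2!) = 1/1440
Σ = 1/1440  ⇒  CG² = 460800×1/1440² = 2/9
CG = +√(2/9) = +0.471405

+√(2/9) = +0.471405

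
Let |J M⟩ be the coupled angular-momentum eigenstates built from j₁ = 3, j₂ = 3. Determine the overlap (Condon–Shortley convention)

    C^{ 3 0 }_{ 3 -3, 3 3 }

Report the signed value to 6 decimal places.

j₁+j₂−J=3  J+j₁−j₂=3  J−j₁+j₂=3  j₁+j₂+J+1=10
(j₁±m₁, j₂±m₂, J±M) = (0,6,6,0,3,3)
P² = 7776
sum k=3..3:
  [3] −1/216 = -1/216
S = -1/216
C² = P²·S² = 1/6 ; C = -0.408248

−√(1/6) = -0.408248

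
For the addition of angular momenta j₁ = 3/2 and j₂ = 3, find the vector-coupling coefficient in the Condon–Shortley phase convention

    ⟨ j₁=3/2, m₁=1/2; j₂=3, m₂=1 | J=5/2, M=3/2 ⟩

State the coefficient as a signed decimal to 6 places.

j₁+j₂−J=2  J+j₁−j₂=1  J−j₁+j₂=4  j₁+j₂+J+1=8
(j₁±m₁, j₂±m₂, J±M) = (2,1,4,2,4,1)
P² = 576/35
sum k=0..1:
  [0] +1/48 = 1/48
  [1] −1/6 = -1/6
S = -7/48
C² = P²·S² = 7/20 ; C = -0.591608

-0.591608  (= −√(7/20))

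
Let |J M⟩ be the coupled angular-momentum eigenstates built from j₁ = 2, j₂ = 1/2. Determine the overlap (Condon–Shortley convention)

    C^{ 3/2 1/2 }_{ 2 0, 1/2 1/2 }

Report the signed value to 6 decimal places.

-0.632456

√[4·1!3!0!/5! · 2!2!1!0!2!1!] = √(8/5)
  +(−1)^1/∏(1,0,1,0,2,0)! = -1/2  (running -1/2)
⟨..|..⟩ = √(8/5)·(-1/2) = -0.632456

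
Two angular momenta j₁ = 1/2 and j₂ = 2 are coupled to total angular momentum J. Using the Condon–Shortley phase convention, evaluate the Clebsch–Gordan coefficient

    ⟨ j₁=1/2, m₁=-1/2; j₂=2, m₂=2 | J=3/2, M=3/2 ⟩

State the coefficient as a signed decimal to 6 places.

−√(4/5) = -0.894427

j₁+j₂−J=1  J+j₁−j₂=0  J−j₁+j₂=3  j₁+j₂+J+1=5
(j₁±m₁, j₂±m₂, J±M) = (0,1,4,0,3,0)
P² = 144/5
sum k=1..1:
  [1] −1/6 = -1/6
S = -1/6
C² = P²·S² = 4/5 ; C = -0.894427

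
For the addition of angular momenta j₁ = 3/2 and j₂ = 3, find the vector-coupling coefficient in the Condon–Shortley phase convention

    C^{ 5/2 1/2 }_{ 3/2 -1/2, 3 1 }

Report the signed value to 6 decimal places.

triangle: 2!×1!×4!/8! = 48/40320
(j±m)!: 1!×2!×4!×2!×3!×2! = 1152
prefactor² = (2J+1)×Δ×N² = 288/35
  k=1: −1/(1!×1!×1!×3!×0!×1!) = -1/6
  k=2: +1/(2!×0!×0!×2!×1!×2!) = 1/8
Σ = -1/24  ⇒  CG² = 288/35×(-1/24)² = 1/70
CG = −√(1/70) = -0.119523

−√(1/70) = -0.119523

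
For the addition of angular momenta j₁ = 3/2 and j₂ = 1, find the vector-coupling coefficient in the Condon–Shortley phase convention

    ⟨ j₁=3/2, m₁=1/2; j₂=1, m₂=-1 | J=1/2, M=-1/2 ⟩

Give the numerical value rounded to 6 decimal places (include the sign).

triangle: 2!×1!×0!/4! = 2/24
(j±m)!: 2!×1!×0!×2!×0!×1! = 4
prefactor² = (2J+1)×Δ×N² = 2/3
  k=0: +1/(0!×2!×1!×0!×0!×0!) = 1/2
Σ = 1/2  ⇒  CG² = 2/3×1/2² = 1/6
CG = +√(1/6) = +0.408248

+√(1/6) = +0.408248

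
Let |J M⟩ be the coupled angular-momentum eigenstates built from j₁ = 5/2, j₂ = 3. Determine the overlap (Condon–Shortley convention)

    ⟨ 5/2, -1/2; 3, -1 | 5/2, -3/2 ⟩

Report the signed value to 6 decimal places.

-0.169031  (= −√(1/35))

triangle: 3!×2!×3!/9! = 72/362880
(j±m)!: 2!×3!×2!×4!×1!×4! = 13824
prefactor² = (2J+1)×Δ×N² = 576/35
  k=1: −1/(1!×2!×2!×1!×0!×2!) = -1/8
  k=2: +1/(2!×1!×1!×0!×1!×3!) = 1/12
Σ = -1/24  ⇒  CG² = 576/35×(-1/24)² = 1/35
CG = −√(1/35) = -0.169031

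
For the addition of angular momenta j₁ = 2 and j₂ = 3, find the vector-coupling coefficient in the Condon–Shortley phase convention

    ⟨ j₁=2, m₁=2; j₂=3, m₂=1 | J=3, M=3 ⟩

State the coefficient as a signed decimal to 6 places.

+0.408248

√[7·2!2!4!/9! · 4!0!4!2!6!0!] = √(1536)
  +(−1)^0/∏(0,2,0,4,2,0)! = 1/96  (running 1/96)
⟨..|..⟩ = √(1536)·(1/96) = +0.408248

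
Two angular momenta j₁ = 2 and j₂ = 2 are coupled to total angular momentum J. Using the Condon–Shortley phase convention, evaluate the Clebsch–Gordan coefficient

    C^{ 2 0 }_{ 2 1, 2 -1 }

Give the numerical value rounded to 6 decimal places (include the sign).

+0.267261  (= +√(1/14))

triangle: 2!·2!·2!/7! = 8/5040
(j±m)!: 3!·1!·1!·3!·2!·2! = 144
prefactor² = (2J+1)·Δ·N² = 8/7
  k=0: +1/(0!·2!·1!·1!·1!·1!) = 1/2
  k=1: −1/(1!·1!·0!·0!·2!·2!) = -1/4
Σ = 1/4  ⇒  CG² = 8/7·1/4² = 1/14
CG = +√(1/14) = +0.267261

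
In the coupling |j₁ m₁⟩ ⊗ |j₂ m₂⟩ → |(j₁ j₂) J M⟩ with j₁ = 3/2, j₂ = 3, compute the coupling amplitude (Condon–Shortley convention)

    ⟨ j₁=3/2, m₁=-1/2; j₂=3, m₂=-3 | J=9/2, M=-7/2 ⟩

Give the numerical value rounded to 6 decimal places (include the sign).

+√(1/3) ≈ +0.577350

√[10·0!3!6!/10! · 1!2!0!6!1!8!] = √(691200)
  +(−1)^0/∏(0,0,2,0,1,6)! = 1/1440  (running 1/1440)
⟨..|..⟩ = √(691200)·(1/1440) = +0.577350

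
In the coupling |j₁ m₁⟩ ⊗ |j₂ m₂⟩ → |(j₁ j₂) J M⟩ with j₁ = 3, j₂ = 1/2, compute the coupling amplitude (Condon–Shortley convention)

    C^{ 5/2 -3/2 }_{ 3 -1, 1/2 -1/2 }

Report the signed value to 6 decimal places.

+√(2/7) ≈ +0.534522

triangle: 1!·5!·0!/7! = 120/5040
(j±m)!: 2!·4!·0!·1!·1!·4! = 1152
prefactor² = (2J+1)·Δ·N² = 1152/7
  k=0: +1/(0!·1!·4!·0!·1!·0!) = 1/24
Σ = 1/24  ⇒  CG² = 1152/7·1/24² = 2/7
CG = +√(2/7) = +0.534522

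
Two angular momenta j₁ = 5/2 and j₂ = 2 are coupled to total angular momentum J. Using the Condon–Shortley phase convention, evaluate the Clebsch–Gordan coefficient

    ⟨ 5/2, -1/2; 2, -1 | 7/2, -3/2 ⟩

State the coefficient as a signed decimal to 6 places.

√[8·1!4!3!/9! · 2!3!1!3!2!5!] = √(384/7)
  +(−1)^0/∏(0,1,3,1,1,2)! = 1/12  (running 1/12)
  +(−1)^1/∏(1,0,2,0,2,3)! = -1/24  (running 1/24)
⟨..|..⟩ = √(384/7)·(1/24) = +0.308607

+0.308607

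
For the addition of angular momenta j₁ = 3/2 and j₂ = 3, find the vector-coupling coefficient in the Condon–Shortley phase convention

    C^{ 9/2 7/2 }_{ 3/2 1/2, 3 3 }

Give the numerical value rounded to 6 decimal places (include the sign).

√[10·0!3!6!/10! · 2!1!6!0!8!1!] = √(691200)
  +(−1)^0/∏(0,0,1,6,2,0)! = 1/1440  (running 1/1440)
⟨..|..⟩ = √(691200)·(1/1440) = +0.577350

+√(1/3) ≈ +0.577350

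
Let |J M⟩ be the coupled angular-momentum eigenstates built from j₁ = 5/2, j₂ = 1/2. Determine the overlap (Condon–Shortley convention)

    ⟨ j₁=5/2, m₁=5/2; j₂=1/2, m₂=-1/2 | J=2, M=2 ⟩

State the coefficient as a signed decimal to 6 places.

√[5·1!4!0!/6! · 5!0!0!1!4!0!] = √(480)
  +(−1)^0/∏(0,1,0,0,4,0)! = 1/24  (running 1/24)
⟨..|..⟩ = √(480)·(1/24) = +0.912871

+√(5/6) = +0.912871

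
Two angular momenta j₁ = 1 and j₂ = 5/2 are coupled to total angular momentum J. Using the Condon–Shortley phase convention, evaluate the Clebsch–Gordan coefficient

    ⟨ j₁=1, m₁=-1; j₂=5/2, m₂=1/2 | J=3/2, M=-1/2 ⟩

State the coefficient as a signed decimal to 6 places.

triangle: 2!×0!×3!/6! = 12/720
(j±m)!: 0!×2!×3!×2!×1!×2! = 48
prefactor² = (2J+1)×Δ×N² = 16/5
  k=2: +1/(2!×0!×0!×1!×0!×2!) = 1/4
Σ = 1/4  ⇒  CG² = 16/5×1/4² = 1/5
CG = +√(1/5) = +0.447214

+√(1/5) = +0.447214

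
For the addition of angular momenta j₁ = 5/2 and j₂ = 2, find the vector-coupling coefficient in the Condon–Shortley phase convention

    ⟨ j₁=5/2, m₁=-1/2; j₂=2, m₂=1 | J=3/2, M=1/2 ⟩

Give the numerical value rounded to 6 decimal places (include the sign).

j₁+j₂−J=3  J+j₁−j₂=2  J−j₁+j₂=1  j₁+j₂+J+1=7
(j₁±m₁, j₂±m₂, J±M) = (2,3,3,1,2,1)
P² = 48/35
sum k=2..3:
  [2] +1/2 = 1/2
  [3] −1/12 = -1/12
S = 5/12
C² = P²·S² = 5/21 ; C = +0.487950

+√(5/21) = +0.487950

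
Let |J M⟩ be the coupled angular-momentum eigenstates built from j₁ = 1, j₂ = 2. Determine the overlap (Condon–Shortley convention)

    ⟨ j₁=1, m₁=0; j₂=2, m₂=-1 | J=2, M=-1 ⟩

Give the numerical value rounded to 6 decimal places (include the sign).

+√(1/6) = +0.408248

√[5·1!1!3!/6! · 1!1!1!3!1!3!] = √(3/2)
  +(−1)^0/∏(0,1,1,1,0,2)! = 1/2  (running 1/2)
  +(−1)^1/∏(1,0,0,0,1,3)! = -1/6  (running 1/3)
⟨..|..⟩ = √(3/2)·(1/3) = +0.408248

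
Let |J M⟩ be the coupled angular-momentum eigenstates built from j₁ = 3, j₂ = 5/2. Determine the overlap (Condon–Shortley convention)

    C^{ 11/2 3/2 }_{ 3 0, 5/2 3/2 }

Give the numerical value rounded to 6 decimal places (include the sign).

√[12·0!6!5!/12! · 3!3!4!1!7!4!] = √(2488320/11)
  +(−1)^0/∏(0,0,3,4,3,1)! = 1/864  (running 1/864)
⟨..|..⟩ = √(2488320/11)·(1/864) = +0.550482

+√(10/33) ≈ +0.550482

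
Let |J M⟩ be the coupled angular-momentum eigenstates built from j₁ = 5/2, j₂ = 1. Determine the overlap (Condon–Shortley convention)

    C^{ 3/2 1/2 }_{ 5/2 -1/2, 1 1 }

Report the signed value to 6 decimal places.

√[4·2!3!0!/6! · 2!3!2!0!2!1!] = √(16/5)
  +(−1)^2/∏(2,0,1,0,2,0)! = 1/4  (running 1/4)
⟨..|..⟩ = √(16/5)·(1/4) = +0.447214

+√(1/5) ≈ +0.447214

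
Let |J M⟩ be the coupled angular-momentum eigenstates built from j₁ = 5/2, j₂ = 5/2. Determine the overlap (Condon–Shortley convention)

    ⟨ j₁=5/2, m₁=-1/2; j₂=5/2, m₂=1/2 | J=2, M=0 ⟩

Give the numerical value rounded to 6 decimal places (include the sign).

+√(4/21) ≈ +0.436436

triangle: 3!·2!·2!/8! = 24/40320
(j±m)!: 2!·3!·3!·2!·2!·2! = 576
prefactor² = (2J+1)·Δ·N² = 12/7
  k=1: −1/(1!·2!·2!·2!·0!·0!) = -1/8
  k=2: +1/(2!·1!·1!·1!·1!·1!) = 1/2
  k=3: −1/(3!·0!·0!·0!·2!·2!) = -1/24
Σ = 1/3  ⇒  CG² = 12/7·1/3² = 4/21
CG = +√(4/21) = +0.436436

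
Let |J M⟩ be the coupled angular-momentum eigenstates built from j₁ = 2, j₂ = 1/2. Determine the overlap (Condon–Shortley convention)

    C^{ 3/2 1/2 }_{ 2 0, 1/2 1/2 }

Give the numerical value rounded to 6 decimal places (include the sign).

j₁+j₂−J=1  J+j₁−j₂=3  J−j₁+j₂=0  j₁+j₂+J+1=5
(j₁±m₁, j₂±m₂, J±M) = (2,2,1,0,2,1)
P² = 8/5
sum k=1..1:
  [1] −1/2 = -1/2
S = -1/2
C² = P²·S² = 2/5 ; C = -0.632456

−√(2/5) ≈ -0.632456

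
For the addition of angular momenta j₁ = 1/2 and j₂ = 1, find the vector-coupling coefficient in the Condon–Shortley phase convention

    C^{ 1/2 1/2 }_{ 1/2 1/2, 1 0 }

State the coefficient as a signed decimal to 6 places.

√[2·1!0!1!/3! · 1!0!1!1!1!0!] = √(1/3)
  +(−1)^0/∏(0,1,0,1,0,0)! = 1  (running 1)
⟨..|..⟩ = √(1/3)·(1) = +0.577350

+0.577350  (= +√(1/3))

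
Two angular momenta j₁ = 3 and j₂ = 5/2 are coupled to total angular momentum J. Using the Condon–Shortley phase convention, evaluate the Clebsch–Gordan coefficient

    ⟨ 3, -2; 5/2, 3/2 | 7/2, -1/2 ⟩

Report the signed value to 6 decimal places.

√[8·2!4!3!/10! · 1!5!4!1!3!4!] = √(9216/35)
  +(−1)^1/∏(1,1,4,3,0,0)! = -1/144  (running -1/144)
  +(−1)^2/∏(2,0,3,2,1,1)! = 1/24  (running 5/144)
⟨..|..⟩ = √(9216/35)·(5/144) = +0.563436

+0.563436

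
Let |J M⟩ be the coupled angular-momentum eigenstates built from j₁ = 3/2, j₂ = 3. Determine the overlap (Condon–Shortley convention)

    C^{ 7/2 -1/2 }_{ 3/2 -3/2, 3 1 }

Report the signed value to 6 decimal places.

triangle: 1!×2!×5!/9! = 240/362880
(j±m)!: 0!×3!×4!×2!×3!×4! = 41472
prefactor² = (2J+1)×Δ×N² = 1536/7
  k=1: −1/(1!×0!×2!×3!×0!×2!) = -1/24
Σ = -1/24  ⇒  CG² = 1536/7×(-1/24)² = 8/21
CG = −√(8/21) = -0.617213

-0.617213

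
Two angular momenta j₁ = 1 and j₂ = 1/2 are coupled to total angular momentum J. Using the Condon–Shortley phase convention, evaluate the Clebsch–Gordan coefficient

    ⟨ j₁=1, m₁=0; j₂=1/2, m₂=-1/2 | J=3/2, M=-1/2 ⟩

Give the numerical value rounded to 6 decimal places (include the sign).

triangle: 0!×2!×1!/4! = 2/24
(j±m)!: 1!×1!×0!×1!×1!×2! = 2
prefactor² = (2J+1)×Δ×N² = 2/3
  k=0: +1/(0!×0!×1!×0!×1!×1!) = 1
Σ = 1  ⇒  CG² = 2/3×1² = 2/3
CG = +√(2/3) = +0.816497

+0.816497  (= +√(2/3))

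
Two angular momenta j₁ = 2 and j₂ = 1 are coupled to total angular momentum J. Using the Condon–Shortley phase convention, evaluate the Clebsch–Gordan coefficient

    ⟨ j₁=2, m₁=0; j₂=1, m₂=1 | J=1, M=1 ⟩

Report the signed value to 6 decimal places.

+0.316228  (= +√(1/10))

√[3·2!2!0!/5! · 2!2!2!0!2!0!] = √(8/5)
  +(−1)^2/∏(2,0,0,0,2,0)! = 1/4  (running 1/4)
⟨..|..⟩ = √(8/5)·(1/4) = +0.316228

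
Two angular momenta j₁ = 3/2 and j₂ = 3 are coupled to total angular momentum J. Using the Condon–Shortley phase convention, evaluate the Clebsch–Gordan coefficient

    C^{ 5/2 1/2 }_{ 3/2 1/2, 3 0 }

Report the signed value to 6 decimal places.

-0.414039

√[6·2!1!4!/8! · 2!1!3!3!3!2!] = √(216/35)
  +(−1)^0/∏(0,2,1,3,0,1)! = 1/12  (running 1/12)
  +(−1)^1/∏(1,1,0,2,1,2)! = -1/4  (running -1/6)
⟨..|..⟩ = √(216/35)·(-1/6) = -0.414039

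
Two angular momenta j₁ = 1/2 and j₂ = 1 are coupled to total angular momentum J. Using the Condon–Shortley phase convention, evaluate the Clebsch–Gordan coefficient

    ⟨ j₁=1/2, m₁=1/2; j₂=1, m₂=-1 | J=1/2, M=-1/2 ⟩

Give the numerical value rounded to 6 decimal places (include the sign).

+√(2/3) = +0.816497

j₁+j₂−J=1  J+j₁−j₂=0  J−j₁+j₂=1  j₁+j₂+J+1=3
(j₁±m₁, j₂±m₂, J±M) = (1,0,0,2,0,1)
P² = 2/3
sum k=0..0:
  [0] +1/1 = 1
S = 1
C² = P²·S² = 2/3 ; C = +0.816497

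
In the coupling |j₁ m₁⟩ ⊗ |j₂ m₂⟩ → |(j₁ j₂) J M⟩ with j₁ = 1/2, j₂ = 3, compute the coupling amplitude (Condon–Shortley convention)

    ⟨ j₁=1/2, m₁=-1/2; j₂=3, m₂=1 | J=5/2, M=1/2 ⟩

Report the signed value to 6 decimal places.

√[6·1!0!5!/7! · 0!1!4!2!3!2!] = √(576/7)
  +(−1)^1/∏(1,0,0,3,0,2)! = -1/12  (running -1/12)
⟨..|..⟩ = √(576/7)·(-1/12) = -0.755929

-0.755929  (= −√(4/7))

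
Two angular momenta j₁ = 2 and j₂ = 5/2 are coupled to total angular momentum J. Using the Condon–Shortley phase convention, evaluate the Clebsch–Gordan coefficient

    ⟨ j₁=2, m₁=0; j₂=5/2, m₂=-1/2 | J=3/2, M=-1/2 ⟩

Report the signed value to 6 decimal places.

−√(2/35) ≈ -0.239046

√[4·3!1!2!/7! · 2!2!2!3!1!2!] = √(32/35)
  +(−1)^1/∏(1,2,1,1,0,1)! = -1/2  (running -1/2)
  +(−1)^2/∏(2,1,0,0,1,2)! = 1/4  (running -1/4)
⟨..|..⟩ = √(32/35)·(-1/4) = -0.239046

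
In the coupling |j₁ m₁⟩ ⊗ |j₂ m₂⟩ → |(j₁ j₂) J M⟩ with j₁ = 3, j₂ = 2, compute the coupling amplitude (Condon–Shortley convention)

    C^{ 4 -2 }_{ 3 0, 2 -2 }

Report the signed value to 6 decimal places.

triangle: 1!×5!×3!/10! = 720/3628800
(j±m)!: 3!×3!×0!×4!×2!×6! = 1244160
prefactor² = (2J+1)×Δ×N² = 15552/7
  k=0: +1/(0!×1!×3!×0!×2!×3!) = 1/72
Σ = 1/72  ⇒  CG² = 15552/7×1/72² = 3/7
CG = +√(3/7) = +0.654654

+0.654654  (= +√(3/7))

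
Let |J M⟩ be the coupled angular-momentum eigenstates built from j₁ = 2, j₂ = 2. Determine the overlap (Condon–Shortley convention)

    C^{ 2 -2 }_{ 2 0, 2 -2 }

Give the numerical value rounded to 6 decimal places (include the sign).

+0.534522

j₁+j₂−J=2  J+j₁−j₂=2  J−j₁+j₂=2  j₁+j₂+J+1=7
(j₁±m₁, j₂±m₂, J±M) = (2,2,0,4,0,4)
P² = 128/7
sum k=0..0:
  [0] +1/8 = 1/8
S = 1/8
C² = P²·S² = 2/7 ; C = +0.534522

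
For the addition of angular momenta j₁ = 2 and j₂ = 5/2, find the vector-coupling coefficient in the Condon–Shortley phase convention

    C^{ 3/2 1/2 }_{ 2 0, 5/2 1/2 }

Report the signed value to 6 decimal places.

+0.239046

j₁+j₂−J=3  J+j₁−j₂=1  J−j₁+j₂=2  j₁+j₂+J+1=7
(j₁±m₁, j₂±m₂, J±M) = (2,2,3,2,2,1)
P² = 32/35
sum k=1..2:
  [1] −1/4 = -1/4
  [2] +1/2 = 1/2
S = 1/4
C² = P²·S² = 2/35 ; C = +0.239046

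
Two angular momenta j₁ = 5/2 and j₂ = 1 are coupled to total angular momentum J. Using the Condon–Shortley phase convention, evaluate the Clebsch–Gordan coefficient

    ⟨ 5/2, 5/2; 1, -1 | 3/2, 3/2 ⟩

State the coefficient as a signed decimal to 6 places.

√[4·2!3!0!/6! · 5!0!0!2!3!0!] = √(96)
  +(−1)^0/∏(0,2,0,0,3,0)! = 1/12  (running 1/12)
⟨..|..⟩ = √(96)·(1/12) = +0.816497

+0.816497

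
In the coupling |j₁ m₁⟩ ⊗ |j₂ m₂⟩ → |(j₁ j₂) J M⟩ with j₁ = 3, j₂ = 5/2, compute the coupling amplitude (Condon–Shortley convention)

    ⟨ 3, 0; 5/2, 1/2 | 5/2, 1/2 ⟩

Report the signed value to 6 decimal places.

+√(8/105) ≈ +0.276026

j₁+j₂−J=3  J+j₁−j₂=3  J−j₁+j₂=2  j₁+j₂+J+1=9
(j₁±m₁, j₂±m₂, J±M) = (3,3,3,2,3,2)
P² = 216/35
sum k=1..3:
  [1] −1/8 = -1/8
  [2] +1/4 = 1/4
  [3] −1/72 = -1/72
S = 1/9
C² = P²·S² = 8/105 ; C = +0.276026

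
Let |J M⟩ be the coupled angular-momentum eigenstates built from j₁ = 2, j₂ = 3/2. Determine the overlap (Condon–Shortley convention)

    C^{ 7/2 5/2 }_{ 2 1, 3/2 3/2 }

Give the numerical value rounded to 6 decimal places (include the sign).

+√(4/7) = +0.755929

√[8·0!4!3!/8! · 3!1!3!0!6!1!] = √(5184/7)
  +(−1)^0/∏(0,0,1,3,3,0)! = 1/36  (running 1/36)
⟨..|..⟩ = √(5184/7)·(1/36) = +0.755929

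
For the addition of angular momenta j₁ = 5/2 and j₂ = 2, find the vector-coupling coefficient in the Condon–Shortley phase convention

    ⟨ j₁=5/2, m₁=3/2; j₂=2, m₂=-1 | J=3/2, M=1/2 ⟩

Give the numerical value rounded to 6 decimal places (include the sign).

-0.138013

triangle: 3!*2!*1!/7! = 12/5040
(j±m)!: 4!*1!*1!*3!*2!*1! = 288
prefactor² = (2J+1)*Δ*N² = 96/35
  k=0: +1/(0!*3!*1!*1!*1!*0!) = 1/6
  k=1: −1/(1!*2!*0!*0!*2!*1!) = -1/4
Σ = -1/12  ⇒  CG² = 96/35*(-1/12)² = 2/105
CG = −√(2/105) = -0.138013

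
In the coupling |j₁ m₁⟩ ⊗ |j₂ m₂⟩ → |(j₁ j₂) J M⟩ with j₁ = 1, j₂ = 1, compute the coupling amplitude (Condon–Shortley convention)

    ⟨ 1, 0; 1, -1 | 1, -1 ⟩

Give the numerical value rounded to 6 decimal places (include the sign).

+√(1/2) ≈ +0.707107

j₁+j₂−J=1  J+j₁−j₂=1  J−j₁+j₂=1  j₁+j₂+J+1=4
(j₁±m₁, j₂±m₂, J±M) = (1,1,0,2,0,2)
P² = 1/2
sum k=0..0:
  [0] +1/1 = 1
S = 1
C² = P²·S² = 1/2 ; C = +0.707107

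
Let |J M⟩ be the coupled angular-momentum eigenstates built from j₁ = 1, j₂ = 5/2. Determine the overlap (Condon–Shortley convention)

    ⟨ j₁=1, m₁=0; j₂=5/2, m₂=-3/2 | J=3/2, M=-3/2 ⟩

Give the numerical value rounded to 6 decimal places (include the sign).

√[4·2!0!3!/6! · 1!1!1!4!0!3!] = √(48/5)
  +(−1)^1/∏(1,1,0,0,0,3)! = -1/6  (running -1/6)
⟨..|..⟩ = √(48/5)·(-1/6) = -0.516398

−√(4/15) ≈ -0.516398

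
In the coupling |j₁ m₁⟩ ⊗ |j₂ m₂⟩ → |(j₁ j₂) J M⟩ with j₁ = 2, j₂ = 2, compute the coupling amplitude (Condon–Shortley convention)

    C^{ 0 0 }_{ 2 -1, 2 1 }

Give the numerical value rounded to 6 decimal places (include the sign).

j₁+j₂−J=4  J+j₁−j₂=0  J−j₁+j₂=0  j₁+j₂+J+1=5
(j₁±m₁, j₂±m₂, J±M) = (1,3,3,1,0,0)
P² = 36/5
sum k=3..3:
  [3] −1/6 = -1/6
S = -1/6
C² = P²·S² = 1/5 ; C = -0.447214

−√(1/5) ≈ -0.447214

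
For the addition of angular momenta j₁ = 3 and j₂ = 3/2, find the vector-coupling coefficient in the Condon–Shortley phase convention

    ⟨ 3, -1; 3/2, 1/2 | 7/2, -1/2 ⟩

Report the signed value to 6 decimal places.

−√(2/7) = -0.534522

√[8·1!5!2!/9! · 2!4!2!1!3!4!] = √(512/7)
  +(−1)^0/∏(0,1,4,2,1,0)! = 1/48  (running 1/48)
  +(−1)^1/∏(1,0,3,1,2,1)! = -1/12  (running -1/16)
⟨..|..⟩ = √(512/7)·(-1/16) = -0.534522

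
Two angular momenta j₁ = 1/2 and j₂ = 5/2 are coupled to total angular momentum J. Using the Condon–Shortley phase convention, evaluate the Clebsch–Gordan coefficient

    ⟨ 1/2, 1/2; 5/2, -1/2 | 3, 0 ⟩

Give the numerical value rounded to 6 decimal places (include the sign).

+√(1/2) = +0.707107

j₁+j₂−J=0  J+j₁−j₂=1  J−j₁+j₂=5  j₁+j₂+J+1=7
(j₁±m₁, j₂±m₂, J±M) = (1,0,2,3,3,3)
P² = 72
sum k=0..0:
  [0] +1/12 = 1/12
S = 1/12
C² = P²·S² = 1/2 ; C = +0.707107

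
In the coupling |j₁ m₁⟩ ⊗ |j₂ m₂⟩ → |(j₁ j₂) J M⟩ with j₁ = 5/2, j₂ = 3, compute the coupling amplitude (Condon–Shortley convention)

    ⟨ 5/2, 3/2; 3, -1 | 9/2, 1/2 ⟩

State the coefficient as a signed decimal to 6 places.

+√(35/99) ≈ +0.594588

triangle: 1!·4!·5!/11! = 2880/39916800
(j±m)!: 4!·1!·2!·4!·5!·4! = 3317760
prefactor² = (2J+1)·Δ·N² = 184320/77
  k=0: +1/(0!·1!·1!·2!·3!·3!) = 1/72
  k=1: −1/(1!·0!·0!·1!·4!·4!) = -1/576
Σ = 7/576  ⇒  CG² = 184320/77·7/576² = 35/99
CG = +√(35/99) = +0.594588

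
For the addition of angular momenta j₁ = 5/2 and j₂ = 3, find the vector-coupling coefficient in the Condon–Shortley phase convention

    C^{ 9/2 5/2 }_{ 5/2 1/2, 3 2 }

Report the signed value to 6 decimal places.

−√(49/198) ≈ -0.497468

√[10·1!4!5!/11! · 3!2!5!1!7!2!] = √(115200/11)
  +(−1)^0/∏(0,1,2,5,2,0)! = 1/480  (running 1/480)
  +(−1)^1/∏(1,0,1,4,3,1)! = -1/144  (running -7/1440)
⟨..|..⟩ = √(115200/11)·(-7/1440) = -0.497468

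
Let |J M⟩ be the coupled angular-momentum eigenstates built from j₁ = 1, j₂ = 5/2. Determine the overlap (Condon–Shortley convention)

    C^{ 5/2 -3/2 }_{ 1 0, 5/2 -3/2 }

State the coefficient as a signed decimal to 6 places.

+0.507093

√[6·1!1!4!/7! · 1!1!1!4!1!4!] = √(576/35)
  +(−1)^0/∏(0,1,1,1,0,3)! = 1/6  (running 1/6)
  +(−1)^1/∏(1,0,0,0,1,4)! = -1/24  (running 1/8)
⟨..|..⟩ = √(576/35)·(1/8) = +0.507093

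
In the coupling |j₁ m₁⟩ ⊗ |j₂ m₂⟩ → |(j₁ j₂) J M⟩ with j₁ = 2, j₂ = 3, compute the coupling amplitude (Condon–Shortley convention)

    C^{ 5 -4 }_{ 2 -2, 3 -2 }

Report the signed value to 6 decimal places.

√[11·0!4!6!/11! · 0!4!1!5!1!9!] = √(4976640)
  +(−1)^0/∏(0,0,4,1,0,5)! = 1/2880  (running 1/2880)
⟨..|..⟩ = √(4976640)·(1/2880) = +0.774597

+√(3/5) ≈ +0.774597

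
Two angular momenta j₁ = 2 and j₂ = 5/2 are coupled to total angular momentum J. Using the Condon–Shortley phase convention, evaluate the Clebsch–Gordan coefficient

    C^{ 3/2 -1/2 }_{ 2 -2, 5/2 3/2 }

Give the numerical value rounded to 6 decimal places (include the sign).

√[4·3!1!2!/7! · 0!4!4!1!1!2!] = √(384/35)
  +(−1)^3/∏(3,0,1,1,0,1)! = -1/6  (running -1/6)
⟨..|..⟩ = √(384/35)·(-1/6) = -0.552052

−√(32/105) = -0.552052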